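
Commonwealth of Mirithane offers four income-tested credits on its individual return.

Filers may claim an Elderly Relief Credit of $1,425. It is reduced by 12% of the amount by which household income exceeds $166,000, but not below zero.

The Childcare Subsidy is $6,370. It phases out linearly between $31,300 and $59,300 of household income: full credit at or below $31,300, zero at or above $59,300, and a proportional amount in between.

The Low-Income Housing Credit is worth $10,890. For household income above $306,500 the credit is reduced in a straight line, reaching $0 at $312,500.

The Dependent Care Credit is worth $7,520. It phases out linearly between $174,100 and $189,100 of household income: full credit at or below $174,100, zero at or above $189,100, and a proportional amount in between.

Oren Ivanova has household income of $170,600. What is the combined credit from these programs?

$19,283

Elderly Relief Credit: 12% of the $4,600 excess over $166,000 is $552; credit = $1,425 − $552 = $873.
Childcare Subsidy: $170,600 is at or above $59,300, so the credit is $0.
Low-Income Housing Credit: $170,600 is at or below the $306,500 threshold, so the full $10,890 applies.
Dependent Care Credit: $170,600 is at or below the $174,100 threshold, so the full $7,520 applies.
Total: $873 + $0 + $10,890 + $7,520 = $19,283.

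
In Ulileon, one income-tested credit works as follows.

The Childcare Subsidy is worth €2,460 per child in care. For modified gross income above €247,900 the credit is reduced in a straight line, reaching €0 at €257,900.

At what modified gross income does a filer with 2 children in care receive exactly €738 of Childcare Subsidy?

Full credit = 2 × €2,460 = €4,920.
€738 is 738/4,920 of the full €4,920, so 4,182/4,920 of the €10,000 range has been used: income = €247,900 + €10,000 × 4,182/4,920 = €256,400.

€256,400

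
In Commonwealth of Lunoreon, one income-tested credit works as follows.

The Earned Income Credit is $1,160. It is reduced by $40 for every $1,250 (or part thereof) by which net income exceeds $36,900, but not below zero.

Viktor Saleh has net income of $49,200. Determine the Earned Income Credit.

Earned Income Credit: income exceeds $36,900 by $12,300, which is 10 full-or-partial $1,250 increments; reduction = 10 × $40 = $400, leaving $760.

$760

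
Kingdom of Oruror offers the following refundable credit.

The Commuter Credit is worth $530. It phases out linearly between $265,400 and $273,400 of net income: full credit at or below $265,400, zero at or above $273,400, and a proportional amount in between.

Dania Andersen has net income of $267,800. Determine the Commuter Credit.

$371

Commuter Credit: $267,800 is $2,400 into a $8,000 phase-out range, leaving 5,600/8,000 of the credit: $530 × 5,600/8,000 = $371.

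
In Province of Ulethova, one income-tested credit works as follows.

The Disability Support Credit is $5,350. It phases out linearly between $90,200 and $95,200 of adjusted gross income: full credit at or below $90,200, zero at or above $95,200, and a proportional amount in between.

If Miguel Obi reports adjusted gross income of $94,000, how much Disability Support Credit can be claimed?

Disability Support Credit: $94,000 is $3,800 into a $5,000 phase-out range, leaving 1,200/5,000 of the credit: $5,350 × 1,200/5,000 = $1,284.

$1,284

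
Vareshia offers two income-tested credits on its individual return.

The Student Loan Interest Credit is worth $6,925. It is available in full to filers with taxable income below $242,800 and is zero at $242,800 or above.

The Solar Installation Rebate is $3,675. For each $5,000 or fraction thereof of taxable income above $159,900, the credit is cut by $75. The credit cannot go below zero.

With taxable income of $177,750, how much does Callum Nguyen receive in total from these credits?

Student Loan Interest Credit: $177,750 is below the $242,800 cutoff, so the full $6,925 applies.
Solar Installation Rebate: income exceeds $159,900 by $17,850, which is 4 full-or-partial $5,000 increments; reduction = 4 × $75 = $300, leaving $3,375.
Total: $6,925 + $3,375 = $10,300.

$10,300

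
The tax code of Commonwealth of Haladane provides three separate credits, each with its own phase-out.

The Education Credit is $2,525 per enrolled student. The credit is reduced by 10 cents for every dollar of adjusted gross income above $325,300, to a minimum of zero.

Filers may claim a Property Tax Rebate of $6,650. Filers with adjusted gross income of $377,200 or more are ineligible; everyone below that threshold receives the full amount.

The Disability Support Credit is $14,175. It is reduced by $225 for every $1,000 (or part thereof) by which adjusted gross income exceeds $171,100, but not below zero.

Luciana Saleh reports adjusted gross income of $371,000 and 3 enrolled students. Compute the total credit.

Education Credit: base = 3 × $2,525 = $7,575. 10% of the $45,700 excess over $325,300 is $4,570; credit = $7,575 − $4,570 = $3,005.
Property Tax Rebate: $371,000 is below the $377,200 cutoff, so the full $6,650 applies.
Disability Support Credit: income exceeds $171,100 by $199,900 → 200 increments × $225 = $45,000 ≥ base, so the credit is $0.
Total: $3,005 + $6,650 + $0 = $9,655.

$9,655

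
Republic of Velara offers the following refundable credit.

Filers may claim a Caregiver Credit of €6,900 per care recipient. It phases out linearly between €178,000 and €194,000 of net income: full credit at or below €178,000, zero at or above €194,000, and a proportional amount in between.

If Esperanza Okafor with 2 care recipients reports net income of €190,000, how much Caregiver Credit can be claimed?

Caregiver Credit: base = 2 × €6,900 = €13,800. €190,000 is €12,000 into a €16,000 phase-out range, leaving 4,000/16,000 of the credit: €13,800 × 4,000/16,000 = €3,450.

€3,450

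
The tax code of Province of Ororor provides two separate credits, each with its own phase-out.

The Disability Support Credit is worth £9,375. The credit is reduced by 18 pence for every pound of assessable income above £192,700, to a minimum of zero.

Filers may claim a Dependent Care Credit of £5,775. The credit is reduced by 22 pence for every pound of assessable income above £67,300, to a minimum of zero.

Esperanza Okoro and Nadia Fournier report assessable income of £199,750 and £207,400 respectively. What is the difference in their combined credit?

£1,377

Esperanza (£199,750): Disability Support Credit: 18% of the £7,050 excess over £192,700 is £1,269; credit = £9,375 − £1,269 = £8,106. Dependent Care Credit: 22% of the £132,450 excess over £67,300 is £29,139 ≥ base, so the credit is £0. total £8,106 + £0 = £8,106
Nadia (£207,400): Disability Support Credit: 18% of the £14,700 excess over £192,700 is £2,646; credit = £9,375 − £2,646 = £6,729. Dependent Care Credit: 22% of the £140,100 excess over £67,300 is £30,822 ≥ base, so the credit is £0. total £6,729 + £0 = £6,729
Difference: |£8,106 − £6,729| = £1,377.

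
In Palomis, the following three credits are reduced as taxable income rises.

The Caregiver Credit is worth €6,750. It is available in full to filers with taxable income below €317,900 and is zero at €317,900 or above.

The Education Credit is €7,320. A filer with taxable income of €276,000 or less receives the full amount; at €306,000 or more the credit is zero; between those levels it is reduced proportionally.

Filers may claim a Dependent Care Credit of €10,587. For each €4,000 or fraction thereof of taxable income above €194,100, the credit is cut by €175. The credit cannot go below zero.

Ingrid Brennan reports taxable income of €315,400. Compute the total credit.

€11,912

Caregiver Credit: €315,400 is below the €317,900 cutoff, so the full €6,750 applies.
Education Credit: €315,400 is at or above €306,000, so the credit is €0.
Dependent Care Credit: income exceeds €194,100 by €121,300, which is 31 full-or-partial €4,000 increments; reduction = 31 × €175 = €5,425, leaving €5,162.
Total: €6,750 + €0 + €5,162 = €11,912.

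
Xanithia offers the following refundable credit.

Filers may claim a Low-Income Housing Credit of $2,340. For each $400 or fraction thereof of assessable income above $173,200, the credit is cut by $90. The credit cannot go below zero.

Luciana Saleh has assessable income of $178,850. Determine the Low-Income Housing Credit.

Low-Income Housing Credit: income exceeds $173,200 by $5,650, which is 15 full-or-partial $400 increments; reduction = 15 × $90 = $1,350, leaving $990.

$990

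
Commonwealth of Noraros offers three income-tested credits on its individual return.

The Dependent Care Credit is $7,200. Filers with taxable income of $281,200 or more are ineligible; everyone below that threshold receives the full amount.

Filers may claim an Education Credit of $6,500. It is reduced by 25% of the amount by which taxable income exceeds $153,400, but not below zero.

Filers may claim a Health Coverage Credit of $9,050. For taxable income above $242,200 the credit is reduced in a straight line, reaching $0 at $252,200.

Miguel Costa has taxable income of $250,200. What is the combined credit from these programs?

Dependent Care Credit: $250,200 is below the $281,200 cutoff, so the full $7,200 applies.
Education Credit: 25% of the $96,800 excess over $153,400 is $24,200 ≥ base, so the credit is $0.
Health Coverage Credit: $250,200 is $8,000 into a $10,000 phase-out range, leaving 2,000/10,000 of the credit: $9,050 × 2,000/10,000 = $1,810.
Total: $7,200 + $0 + $1,810 = $9,010.

$9,010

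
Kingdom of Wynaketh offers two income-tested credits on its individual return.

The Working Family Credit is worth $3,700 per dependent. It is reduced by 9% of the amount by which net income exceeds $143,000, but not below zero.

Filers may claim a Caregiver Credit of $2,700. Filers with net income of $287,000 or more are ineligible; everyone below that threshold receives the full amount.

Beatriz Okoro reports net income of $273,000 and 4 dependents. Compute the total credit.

Working Family Credit: base = 4 × $3,700 = $14,800. 9% of the $130,000 excess over $143,000 is $11,700; credit = $14,800 − $11,700 = $3,100.
Caregiver Credit: $273,000 is below the $287,000 cutoff, so the full $2,700 applies.
Total: $3,100 + $2,700 = $5,800.

$5,800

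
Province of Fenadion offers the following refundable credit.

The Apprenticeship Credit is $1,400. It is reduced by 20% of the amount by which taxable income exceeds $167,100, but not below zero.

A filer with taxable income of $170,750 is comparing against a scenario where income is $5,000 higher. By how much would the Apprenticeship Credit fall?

At $170,750 — 20% of the $3,650 excess over $167,100 is $730; credit = $1,400 − $730 = $670.
At $175,750 — 20% of the $8,650 excess over $167,100 is $1,730 ≥ base, so the credit is $0.
Lost: $670 − $0 = $670.

$670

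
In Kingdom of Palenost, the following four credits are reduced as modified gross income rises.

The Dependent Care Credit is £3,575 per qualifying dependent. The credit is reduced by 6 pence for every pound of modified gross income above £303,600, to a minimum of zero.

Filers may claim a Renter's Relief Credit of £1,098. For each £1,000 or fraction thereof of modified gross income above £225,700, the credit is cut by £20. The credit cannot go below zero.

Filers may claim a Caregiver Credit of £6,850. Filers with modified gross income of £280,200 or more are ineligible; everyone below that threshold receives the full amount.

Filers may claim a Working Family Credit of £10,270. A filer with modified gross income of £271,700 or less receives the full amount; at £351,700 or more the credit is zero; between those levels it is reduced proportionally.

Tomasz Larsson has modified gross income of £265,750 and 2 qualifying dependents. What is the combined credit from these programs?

Dependent Care Credit: base = 2 × £3,575 = £7,150. £265,750 is at or below the £303,600 threshold, so the full £7,150 applies.
Renter's Relief Credit: income exceeds £225,700 by £40,050, which is 41 full-or-partial £1,000 increments; reduction = 41 × £20 = £820, leaving £278.
Caregiver Credit: £265,750 is below the £280,200 cutoff, so the full £6,850 applies.
Working Family Credit: £265,750 is at or below the £271,700 threshold, so the full £10,270 applies.
Total: £7,150 + £278 + £6,850 + £10,270 = £24,548.

£24,548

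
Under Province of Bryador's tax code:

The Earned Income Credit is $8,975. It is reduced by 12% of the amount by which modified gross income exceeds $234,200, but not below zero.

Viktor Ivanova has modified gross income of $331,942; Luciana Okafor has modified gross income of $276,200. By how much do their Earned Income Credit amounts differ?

$3,935

Viktor ($331,942): Earned Income Credit: 12% of the $97,742 excess over $234,200 is $11,729.04 ≥ base, so the credit is $0.
Luciana ($276,200): Earned Income Credit: 12% of the $42,000 excess over $234,200 is $5,040; credit = $8,975 − $5,040 = $3,935.
Difference: |$0 − $3,935| = $3,935.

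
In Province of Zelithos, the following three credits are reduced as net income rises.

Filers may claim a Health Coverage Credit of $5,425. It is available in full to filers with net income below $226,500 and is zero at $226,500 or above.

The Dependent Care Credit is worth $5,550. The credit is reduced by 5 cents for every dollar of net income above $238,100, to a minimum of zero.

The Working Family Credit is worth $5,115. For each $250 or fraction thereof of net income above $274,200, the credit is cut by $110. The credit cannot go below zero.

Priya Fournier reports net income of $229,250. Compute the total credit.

Health Coverage Credit: $229,250 meets or exceeds the $226,500 cutoff, so the credit is $0.
Dependent Care Credit: $229,250 is at or below the $238,100 threshold, so the full $5,550 applies.
Working Family Credit: $229,250 is at or below the $274,200 threshold, so the full $5,115 applies.
Total: $0 + $5,550 + $5,115 = $10,665.

$10,665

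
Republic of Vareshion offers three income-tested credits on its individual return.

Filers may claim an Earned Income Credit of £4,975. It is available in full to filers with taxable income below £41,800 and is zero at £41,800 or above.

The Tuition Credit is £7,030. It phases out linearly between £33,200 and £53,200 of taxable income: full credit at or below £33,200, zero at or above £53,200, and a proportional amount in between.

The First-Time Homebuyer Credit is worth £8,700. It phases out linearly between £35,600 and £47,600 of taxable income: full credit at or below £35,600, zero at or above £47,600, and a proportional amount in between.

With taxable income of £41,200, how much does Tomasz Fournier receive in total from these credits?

Earned Income Credit: £41,200 is below the £41,800 cutoff, so the full £4,975 applies.
Tuition Credit: £41,200 is £8,000 into a £20,000 phase-out range, leaving 12,000/20,000 of the credit: £7,030 × 12,000/20,000 = £4,218.
First-Time Homebuyer Credit: £41,200 is £5,600 into a £12,000 phase-out range, leaving 6,400/12,000 of the credit: £8,700 × 6,400/12,000 = £4,640.
Total: £4,975 + £4,218 + £4,640 = £13,833.

£13,833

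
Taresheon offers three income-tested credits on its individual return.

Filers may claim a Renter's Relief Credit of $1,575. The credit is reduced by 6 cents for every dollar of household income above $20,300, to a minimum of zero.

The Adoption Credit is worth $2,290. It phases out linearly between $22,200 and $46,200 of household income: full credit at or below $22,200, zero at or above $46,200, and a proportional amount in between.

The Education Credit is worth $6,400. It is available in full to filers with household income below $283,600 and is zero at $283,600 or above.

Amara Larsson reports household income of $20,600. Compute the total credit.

$10,247

Renter's Relief Credit: 6% of the $300 excess over $20,300 is $18; credit = $1,575 − $18 = $1,557.
Adoption Credit: $20,600 is at or below the $22,200 threshold, so the full $2,290 applies.
Education Credit: $20,600 is below the $283,600 cutoff, so the full $6,400 applies.
Total: $1,557 + $2,290 + $6,400 = $10,247.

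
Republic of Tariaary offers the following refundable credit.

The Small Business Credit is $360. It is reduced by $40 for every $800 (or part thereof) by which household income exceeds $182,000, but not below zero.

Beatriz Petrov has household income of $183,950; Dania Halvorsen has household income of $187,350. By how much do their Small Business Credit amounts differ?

Beatriz ($183,950): Small Business Credit: income exceeds $182,000 by $1,950, which is 3 full-or-partial $800 increments; reduction = 3 × $40 = $120, leaving $240.
Dania ($187,350): Small Business Credit: income exceeds $182,000 by $5,350, which is 7 full-or-partial $800 increments; reduction = 7 × $40 = $280, leaving $80.
Difference: |$240 − $80| = $160.

$160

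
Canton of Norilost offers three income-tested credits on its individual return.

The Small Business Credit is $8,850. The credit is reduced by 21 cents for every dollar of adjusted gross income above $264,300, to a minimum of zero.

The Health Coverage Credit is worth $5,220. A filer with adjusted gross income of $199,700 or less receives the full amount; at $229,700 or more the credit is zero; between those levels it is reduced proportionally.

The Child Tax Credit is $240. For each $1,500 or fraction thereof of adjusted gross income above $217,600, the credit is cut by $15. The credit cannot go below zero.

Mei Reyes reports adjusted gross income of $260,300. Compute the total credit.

Small Business Credit: $260,300 is at or below the $264,300 threshold, so the full $8,850 applies.
Health Coverage Credit: $260,300 is at or above $229,700, so the credit is $0.
Child Tax Credit: income exceeds $217,600 by $42,700 → 29 increments × $15 = $435 ≥ base, so the credit is $0.
Total: $8,850 + $0 + $0 = $8,850.

$8,850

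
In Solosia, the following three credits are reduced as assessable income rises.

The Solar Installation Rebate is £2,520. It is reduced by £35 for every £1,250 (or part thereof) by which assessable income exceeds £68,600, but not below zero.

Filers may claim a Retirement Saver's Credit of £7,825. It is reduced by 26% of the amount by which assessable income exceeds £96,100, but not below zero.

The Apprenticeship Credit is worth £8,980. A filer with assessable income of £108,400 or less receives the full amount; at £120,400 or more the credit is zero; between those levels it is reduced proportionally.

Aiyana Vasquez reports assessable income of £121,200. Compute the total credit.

Solar Installation Rebate: income exceeds £68,600 by £52,600, which is 43 full-or-partial £1,250 increments; reduction = 43 × £35 = £1,505, leaving £1,015.
Retirement Saver's Credit: 26% of the £25,100 excess over £96,100 is £6,526; credit = £7,825 − £6,526 = £1,299.
Apprenticeship Credit: £121,200 is at or above £120,400, so the credit is £0.
Total: £1,015 + £1,299 + £0 = £2,314.

£2,314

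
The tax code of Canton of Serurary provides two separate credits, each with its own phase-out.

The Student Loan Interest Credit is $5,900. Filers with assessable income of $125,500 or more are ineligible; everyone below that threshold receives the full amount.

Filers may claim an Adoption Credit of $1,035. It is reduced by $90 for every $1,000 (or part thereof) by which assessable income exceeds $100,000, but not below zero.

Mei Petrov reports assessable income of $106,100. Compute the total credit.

$6,305

Student Loan Interest Credit: $106,100 is below the $125,500 cutoff, so the full $5,900 applies.
Adoption Credit: income exceeds $100,000 by $6,100, which is 7 full-or-partial $1,000 increments; reduction = 7 × $90 = $630, leaving $405.
Total: $5,900 + $405 = $6,305.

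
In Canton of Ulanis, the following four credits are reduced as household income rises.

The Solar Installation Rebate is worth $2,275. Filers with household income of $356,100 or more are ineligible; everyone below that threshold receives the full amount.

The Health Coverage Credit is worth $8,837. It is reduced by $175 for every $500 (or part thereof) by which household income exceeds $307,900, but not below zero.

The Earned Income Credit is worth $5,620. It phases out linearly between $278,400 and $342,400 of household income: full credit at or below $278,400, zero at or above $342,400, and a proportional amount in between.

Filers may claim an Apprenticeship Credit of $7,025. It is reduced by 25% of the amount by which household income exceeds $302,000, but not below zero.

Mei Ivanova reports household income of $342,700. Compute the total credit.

Solar Installation Rebate: $342,700 is below the $356,100 cutoff, so the full $2,275 applies.
Health Coverage Credit: income exceeds $307,900 by $34,800 → 70 increments × $175 = $12,250 ≥ base, so the credit is $0.
Earned Income Credit: $342,700 is at or above $342,400, so the credit is $0.
Apprenticeship Credit: 25% of the $40,700 excess over $302,000 is $10,175 ≥ base, so the credit is $0.
Total: $2,275 + $0 + $0 + $0 = $2,275.

$2,275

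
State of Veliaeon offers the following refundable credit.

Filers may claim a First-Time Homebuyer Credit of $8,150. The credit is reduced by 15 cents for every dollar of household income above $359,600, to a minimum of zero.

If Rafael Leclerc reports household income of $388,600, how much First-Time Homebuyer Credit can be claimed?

First-Time Homebuyer Credit: 15% of the $29,000 excess over $359,600 is $4,350; credit = $8,150 − $4,350 = $3,800.

$3,800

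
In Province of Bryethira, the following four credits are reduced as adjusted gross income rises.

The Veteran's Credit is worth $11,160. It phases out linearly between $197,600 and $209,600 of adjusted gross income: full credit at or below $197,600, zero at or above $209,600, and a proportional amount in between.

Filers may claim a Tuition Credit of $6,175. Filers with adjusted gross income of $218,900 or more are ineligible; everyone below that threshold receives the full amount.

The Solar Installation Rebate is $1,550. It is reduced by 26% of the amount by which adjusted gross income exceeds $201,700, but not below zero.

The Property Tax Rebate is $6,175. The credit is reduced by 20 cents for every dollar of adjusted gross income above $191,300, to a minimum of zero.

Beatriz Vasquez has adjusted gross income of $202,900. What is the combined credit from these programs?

$17,499

Veteran's Credit: $202,900 is $5,300 into a $12,000 phase-out range, leaving 6,700/12,000 of the credit: $11,160 × 6,700/12,000 = $6,231.
Tuition Credit: $202,900 is below the $218,900 cutoff, so the full $6,175 applies.
Solar Installation Rebate: 26% of the $1,200 excess over $201,700 is $312; credit = $1,550 − $312 = $1,238.
Property Tax Rebate: 20% of the $11,600 excess over $191,300 is $2,320; credit = $6,175 − $2,320 = $3,855.
Total: $6,231 + $6,175 + $1,238 + $3,855 = $17,499.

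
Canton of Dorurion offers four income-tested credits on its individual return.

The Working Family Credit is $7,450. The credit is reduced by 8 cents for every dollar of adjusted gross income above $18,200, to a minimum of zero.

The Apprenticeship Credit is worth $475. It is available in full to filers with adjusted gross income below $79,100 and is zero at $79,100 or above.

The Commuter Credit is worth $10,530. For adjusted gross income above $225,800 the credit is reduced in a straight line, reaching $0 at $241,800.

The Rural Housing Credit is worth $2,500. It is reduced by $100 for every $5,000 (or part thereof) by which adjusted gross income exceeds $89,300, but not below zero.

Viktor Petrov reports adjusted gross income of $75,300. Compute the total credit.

$16,387

Working Family Credit: 8% of the $57,100 excess over $18,200 is $4,568; credit = $7,450 − $4,568 = $2,882.
Apprenticeship Credit: $75,300 is below the $79,100 cutoff, so the full $475 applies.
Commuter Credit: $75,300 is at or below the $225,800 threshold, so the full $10,530 applies.
Rural Housing Credit: $75,300 is at or below the $89,300 threshold, so the full $2,500 applies.
Total: $2,882 + $475 + $10,530 + $2,500 = $16,387.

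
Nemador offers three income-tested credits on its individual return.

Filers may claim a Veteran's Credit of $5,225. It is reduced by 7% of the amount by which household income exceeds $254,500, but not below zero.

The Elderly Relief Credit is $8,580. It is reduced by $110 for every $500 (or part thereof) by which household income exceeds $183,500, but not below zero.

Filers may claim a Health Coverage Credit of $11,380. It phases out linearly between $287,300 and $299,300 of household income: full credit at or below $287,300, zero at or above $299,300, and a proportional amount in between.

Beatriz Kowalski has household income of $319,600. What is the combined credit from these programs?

$668

Veteran's Credit: 7% of the $65,100 excess over $254,500 is $4,557; credit = $5,225 − $4,557 = $668.
Elderly Relief Credit: income exceeds $183,500 by $136,100 → 273 increments × $110 = $30,030 ≥ base, so the credit is $0.
Health Coverage Credit: $319,600 is at or above $299,300, so the credit is $0.
Total: $668 + $0 + $0 = $668.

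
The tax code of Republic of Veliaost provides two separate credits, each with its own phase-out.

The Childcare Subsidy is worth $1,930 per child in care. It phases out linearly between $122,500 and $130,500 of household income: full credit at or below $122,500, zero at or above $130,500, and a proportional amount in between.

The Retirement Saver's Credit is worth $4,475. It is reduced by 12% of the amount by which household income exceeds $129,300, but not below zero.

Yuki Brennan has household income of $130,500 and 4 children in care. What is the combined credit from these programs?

Childcare Subsidy: base = 4 × $1,930 = $7,720. $130,500 is at or above $130,500, so the credit is $0.
Retirement Saver's Credit: 12% of the $1,200 excess over $129,300 is $144; credit = $4,475 − $144 = $4,331.
Total: $0 + $4,331 = $4,331.

$4,331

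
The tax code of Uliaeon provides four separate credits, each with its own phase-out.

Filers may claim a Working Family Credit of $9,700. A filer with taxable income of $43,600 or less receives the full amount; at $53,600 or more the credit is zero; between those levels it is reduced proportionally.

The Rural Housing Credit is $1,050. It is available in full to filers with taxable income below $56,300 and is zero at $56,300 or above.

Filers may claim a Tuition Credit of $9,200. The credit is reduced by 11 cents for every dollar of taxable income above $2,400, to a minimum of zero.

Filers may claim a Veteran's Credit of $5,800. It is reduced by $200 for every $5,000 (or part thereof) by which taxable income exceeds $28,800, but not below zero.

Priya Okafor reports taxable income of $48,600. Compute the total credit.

Working Family Credit: $48,600 is $5,000 into a $10,000 phase-out range, leaving 5,000/10,000 of the credit: $9,700 × 5,000/10,000 = $4,850.
Rural Housing Credit: $48,600 is below the $56,300 cutoff, so the full $1,050 applies.
Tuition Credit: 11% of the $46,200 excess over $2,400 is $5,082; credit = $9,200 − $5,082 = $4,118.
Veteran's Credit: income exceeds $28,800 by $19,800, which is 4 full-or-partial $5,000 increments; reduction = 4 × $200 = $800, leaving $5,000.
Total: $4,850 + $1,050 + $4,118 + $5,000 = $15,018.

$15,018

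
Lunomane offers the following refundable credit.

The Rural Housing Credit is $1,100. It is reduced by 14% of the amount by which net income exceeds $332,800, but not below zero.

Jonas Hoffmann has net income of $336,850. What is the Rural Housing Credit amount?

Rural Housing Credit: 14% of the $4,050 excess over $332,800 is $567; credit = $1,100 − $567 = $533.

$533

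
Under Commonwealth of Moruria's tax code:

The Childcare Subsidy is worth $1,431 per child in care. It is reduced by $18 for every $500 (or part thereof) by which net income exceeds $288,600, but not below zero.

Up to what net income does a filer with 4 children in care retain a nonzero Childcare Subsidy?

$447,100

Full credit = 4 × $1,431 = $5,724.
After 317 increments the reduction is 317 × $18 = $5,706, leaving $18; one more increment wipes it out. Increment 317 ends at excess 317 × $500 = $158,500, so the highest qualifying income is $288,600 + $158,500 = $447,100.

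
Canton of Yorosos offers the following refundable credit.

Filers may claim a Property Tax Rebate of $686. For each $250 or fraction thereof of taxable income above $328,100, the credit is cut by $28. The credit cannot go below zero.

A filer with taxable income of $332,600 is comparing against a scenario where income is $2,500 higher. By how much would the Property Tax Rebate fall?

$182

At $332,600 — income exceeds $328,100 by $4,500, which is 18 full-or-partial $250 increments; reduction = 18 × $28 = $504, leaving $182.
At $335,100 — income exceeds $328,100 by $7,000 → 28 increments × $28 = $784 ≥ base, so the credit is $0.
Lost: $182 − $0 = $182.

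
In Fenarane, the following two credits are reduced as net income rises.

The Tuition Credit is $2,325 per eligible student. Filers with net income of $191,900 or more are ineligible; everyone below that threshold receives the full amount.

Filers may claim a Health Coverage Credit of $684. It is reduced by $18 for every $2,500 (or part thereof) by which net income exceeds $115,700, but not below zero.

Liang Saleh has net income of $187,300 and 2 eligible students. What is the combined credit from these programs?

Tuition Credit: base = 2 × $2,325 = $4,650. $187,300 is below the $191,900 cutoff, so the full $4,650 applies.
Health Coverage Credit: income exceeds $115,700 by $71,600, which is 29 full-or-partial $2,500 increments; reduction = 29 × $18 = $522, leaving $162.
Total: $4,650 + $162 = $4,812.

$4,812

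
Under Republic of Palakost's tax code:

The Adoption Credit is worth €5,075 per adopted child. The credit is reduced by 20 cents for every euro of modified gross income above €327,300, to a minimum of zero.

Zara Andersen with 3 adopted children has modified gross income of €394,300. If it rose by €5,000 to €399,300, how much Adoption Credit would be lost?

€1,000

At €394,300 — base = 3 × €5,075 = €15,225. 20% of the €67,000 excess over €327,300 is €13,400; credit = €15,225 − €13,400 = €1,825.
At €399,300 — base = 3 × €5,075 = €15,225. 20% of the €72,000 excess over €327,300 is €14,400; credit = €15,225 − €14,400 = €825.
Lost: €1,825 − €825 = €1,000.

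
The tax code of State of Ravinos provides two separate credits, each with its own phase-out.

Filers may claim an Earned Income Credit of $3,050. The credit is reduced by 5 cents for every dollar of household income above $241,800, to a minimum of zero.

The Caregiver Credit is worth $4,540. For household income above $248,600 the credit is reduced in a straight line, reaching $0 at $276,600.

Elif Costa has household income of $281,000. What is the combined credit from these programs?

$1,090

Earned Income Credit: 5% of the $39,200 excess over $241,800 is $1,960; credit = $3,050 − $1,960 = $1,090.
Caregiver Credit: $281,000 is at or above $276,600, so the credit is $0.
Total: $1,090 + $0 = $1,090.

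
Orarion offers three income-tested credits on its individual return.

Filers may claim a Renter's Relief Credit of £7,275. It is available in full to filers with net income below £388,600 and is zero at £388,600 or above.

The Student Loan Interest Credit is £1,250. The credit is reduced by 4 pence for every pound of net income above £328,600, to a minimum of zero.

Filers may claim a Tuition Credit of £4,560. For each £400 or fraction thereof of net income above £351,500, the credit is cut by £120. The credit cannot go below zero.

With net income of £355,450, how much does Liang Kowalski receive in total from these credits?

Renter's Relief Credit: £355,450 is below the £388,600 cutoff, so the full £7,275 applies.
Student Loan Interest Credit: 4% of the £26,850 excess over £328,600 is £1,074; credit = £1,250 − £1,074 = £176.
Tuition Credit: income exceeds £351,500 by £3,950, which is 10 full-or-partial £400 increments; reduction = 10 × £120 = £1,200, leaving £3,360.
Total: £7,275 + £176 + £3,360 = £10,811.

£10,811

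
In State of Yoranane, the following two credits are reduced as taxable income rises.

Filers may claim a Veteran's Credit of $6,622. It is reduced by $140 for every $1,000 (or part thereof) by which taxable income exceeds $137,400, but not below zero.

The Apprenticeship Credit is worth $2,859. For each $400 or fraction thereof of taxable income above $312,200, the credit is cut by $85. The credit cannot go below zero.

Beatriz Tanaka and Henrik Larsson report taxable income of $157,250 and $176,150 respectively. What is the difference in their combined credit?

$2,660

Beatriz ($157,250): Veteran's Credit: income exceeds $137,400 by $19,850, which is 20 full-or-partial $1,000 increments; reduction = 20 × $140 = $2,800, leaving $3,822. Apprenticeship Credit: $157,250 is at or below the $312,200 threshold, so the full $2,859 applies. total $3,822 + $2,859 = $6,681
Henrik ($176,150): Veteran's Credit: income exceeds $137,400 by $38,750, which is 39 full-or-partial $1,000 increments; reduction = 39 × $140 = $5,460, leaving $1,162. Apprenticeship Credit: $176,150 is at or below the $312,200 threshold, so the full $2,859 applies. total $1,162 + $2,859 = $4,021
Difference: |$6,681 − $4,021| = $2,660.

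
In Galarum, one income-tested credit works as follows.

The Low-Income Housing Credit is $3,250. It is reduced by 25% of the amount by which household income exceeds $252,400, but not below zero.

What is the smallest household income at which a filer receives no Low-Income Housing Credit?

The credit falls by 25% of each dollar above $252,400, so it reaches zero when the excess is $3,250 / 25% = $13,000: income = $252,400 + $13,000 = $265,400.

$265,400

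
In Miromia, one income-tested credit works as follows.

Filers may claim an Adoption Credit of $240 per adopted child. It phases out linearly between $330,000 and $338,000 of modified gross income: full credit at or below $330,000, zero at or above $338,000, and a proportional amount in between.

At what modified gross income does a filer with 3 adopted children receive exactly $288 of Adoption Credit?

Full credit = 3 × $240 = $720.
$288 is 288/720 of the full $720, so 432/720 of the $8,000 range has been used: income = $330,000 + $8,000 × 432/720 = $334,800.

$334,800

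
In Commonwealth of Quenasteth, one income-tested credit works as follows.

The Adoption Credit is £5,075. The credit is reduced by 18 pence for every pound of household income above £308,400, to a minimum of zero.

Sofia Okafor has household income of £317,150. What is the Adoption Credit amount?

Adoption Credit: 18% of the £8,750 excess over £308,400 is £1,575; credit = £5,075 − £1,575 = £3,500.

£3,500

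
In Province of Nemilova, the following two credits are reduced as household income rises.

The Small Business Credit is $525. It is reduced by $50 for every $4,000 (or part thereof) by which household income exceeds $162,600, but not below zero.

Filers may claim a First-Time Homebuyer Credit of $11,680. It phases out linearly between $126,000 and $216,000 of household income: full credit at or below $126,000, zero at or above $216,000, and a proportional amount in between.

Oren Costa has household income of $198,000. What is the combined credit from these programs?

$2,411

Small Business Credit: income exceeds $162,600 by $35,400, which is 9 full-or-partial $4,000 increments; reduction = 9 × $50 = $450, leaving $75.
First-Time Homebuyer Credit: $198,000 is $72,000 into a $90,000 phase-out range, leaving 18,000/90,000 of the credit: $11,680 × 18,000/90,000 = $2,336.
Total: $75 + $2,336 = $2,411.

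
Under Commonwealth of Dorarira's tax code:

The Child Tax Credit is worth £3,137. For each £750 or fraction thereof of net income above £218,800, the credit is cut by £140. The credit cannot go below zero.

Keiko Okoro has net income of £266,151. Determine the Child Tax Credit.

Child Tax Credit: income exceeds £218,800 by £47,351 → 64 increments × £140 = £8,960 ≥ base, so the credit is £0.

£0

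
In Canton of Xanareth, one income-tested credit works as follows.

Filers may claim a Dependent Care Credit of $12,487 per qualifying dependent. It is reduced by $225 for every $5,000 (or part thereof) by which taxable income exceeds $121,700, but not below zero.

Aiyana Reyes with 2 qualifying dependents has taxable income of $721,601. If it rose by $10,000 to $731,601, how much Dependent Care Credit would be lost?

At $721,601 — base = 2 × $12,487 = $24,974. income exceeds $121,700 by $599,901 → 120 increments × $225 = $27,000 ≥ base, so the credit is $0.
At $731,601 — base = 2 × $12,487 = $24,974. income exceeds $121,700 by $609,901 → 122 increments × $225 = $27,450 ≥ base, so the credit is $0.
Lost: $0 − $0 = $0.

$0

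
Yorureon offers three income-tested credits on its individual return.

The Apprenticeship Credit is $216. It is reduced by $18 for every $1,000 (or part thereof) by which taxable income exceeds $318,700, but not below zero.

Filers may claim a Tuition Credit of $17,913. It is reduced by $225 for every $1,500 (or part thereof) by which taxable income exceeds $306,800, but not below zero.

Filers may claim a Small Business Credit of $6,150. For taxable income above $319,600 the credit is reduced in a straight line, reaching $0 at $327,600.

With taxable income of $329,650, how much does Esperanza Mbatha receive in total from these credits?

Apprenticeship Credit: income exceeds $318,700 by $10,950, which is 11 full-or-partial $1,000 increments; reduction = 11 × $18 = $198, leaving $18.
Tuition Credit: income exceeds $306,800 by $22,850, which is 16 full-or-partial $1,500 increments; reduction = 16 × $225 = $3,600, leaving $14,313.
Small Business Credit: $329,650 is at or above $327,600, so the credit is $0.
Total: $18 + $14,313 + $0 = $14,331.

$14,331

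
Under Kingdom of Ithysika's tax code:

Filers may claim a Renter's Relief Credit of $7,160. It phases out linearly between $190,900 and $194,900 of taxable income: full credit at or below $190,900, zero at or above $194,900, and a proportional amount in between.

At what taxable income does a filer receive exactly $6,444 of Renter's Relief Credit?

$191,300

$6,444 is 6,444/7,160 of the full $7,160, so 716/7,160 of the $4,000 range has been used: income = $190,900 + $4,000 × 716/7,160 = $191,300.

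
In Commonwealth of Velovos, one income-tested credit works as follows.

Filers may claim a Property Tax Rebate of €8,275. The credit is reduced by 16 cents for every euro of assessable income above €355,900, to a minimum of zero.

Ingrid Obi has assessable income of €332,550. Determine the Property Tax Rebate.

€8,275

Property Tax Rebate: €332,550 is at or below the €355,900 threshold, so the full €8,275 applies.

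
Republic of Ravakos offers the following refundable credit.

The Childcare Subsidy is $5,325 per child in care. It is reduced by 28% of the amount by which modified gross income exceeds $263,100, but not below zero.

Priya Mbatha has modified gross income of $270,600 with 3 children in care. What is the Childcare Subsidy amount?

Childcare Subsidy: base = 3 × $5,325 = $15,975. 28% of the $7,500 excess over $263,100 is $2,100; credit = $15,975 − $2,100 = $13,875.

$13,875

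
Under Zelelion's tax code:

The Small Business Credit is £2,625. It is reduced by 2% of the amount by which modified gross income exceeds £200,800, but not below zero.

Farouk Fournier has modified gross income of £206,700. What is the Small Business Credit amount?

£2,507

Small Business Credit: 2% of the £5,900 excess over £200,800 is £118; credit = £2,625 − £118 = £2,507.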